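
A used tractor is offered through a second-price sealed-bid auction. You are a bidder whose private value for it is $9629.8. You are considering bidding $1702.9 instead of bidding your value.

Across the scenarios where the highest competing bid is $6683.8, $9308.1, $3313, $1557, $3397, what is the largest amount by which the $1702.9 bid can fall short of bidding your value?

$6683.8: truthful gives $2946, deviation gives $0 → loss $2946.
$9308.1: truthful gives $321.7, deviation gives $0 → loss $321.7.
$3313: truthful gives $6316.8, deviation gives $0 → loss $6316.8.
$1557: same outcome either way → loss $0.
$3397: truthful gives $6232.8, deviation gives $0 → loss $6232.8.
Maximum loss: $6316.8.

$6316.8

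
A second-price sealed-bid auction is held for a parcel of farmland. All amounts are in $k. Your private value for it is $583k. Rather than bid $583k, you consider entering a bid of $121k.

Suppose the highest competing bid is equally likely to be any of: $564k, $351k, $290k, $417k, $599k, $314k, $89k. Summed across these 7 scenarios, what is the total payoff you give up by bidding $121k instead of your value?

The deviation costs you only when the competing bid falls strictly between $121k and $583k; elsewhere both bids give the same outcome.
$564k: truthful payoff $19k, deviation payoff $0k → loss $19k.
$351k: truthful payoff $232k, deviation payoff $0k → loss $232k.
$290k: truthful payoff $293k, deviation payoff $0k → loss $293k.
$417k: truthful payoff $166k, deviation payoff $0k → loss $166k.
$599k: outcomes coincide → loss $0k.
$314k: truthful payoff $269k, deviation payoff $0k → loss $269k.
$89k: outcomes coincide → loss $0k.
Total loss = $19k + $232k + $293k + $166k + $269k = $979k.
Truthful bidding weakly dominates here: raising your bid can only win items priced above your value, and lowering it can only forfeit items priced below.

$979k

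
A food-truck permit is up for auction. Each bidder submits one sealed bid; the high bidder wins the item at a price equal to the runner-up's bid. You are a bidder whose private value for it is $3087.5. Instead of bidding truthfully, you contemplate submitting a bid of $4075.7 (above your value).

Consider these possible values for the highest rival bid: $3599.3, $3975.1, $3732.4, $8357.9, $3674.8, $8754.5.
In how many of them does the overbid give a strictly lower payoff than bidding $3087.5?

The deviation hurts exactly when the highest competing bid lies strictly between $3087.5 and $4075.7 — overbidding then wins at a price above your value.
$3599.3: inside the interval → strictly worse (loss $511.8).
$3975.1: inside the interval → strictly worse (loss $887.6).
$3732.4: inside the interval → strictly worse (loss $644.9).
$8357.9: above both → same outcome either way.
$3674.8: inside the interval → strictly worse (loss $587.3).
$8754.5: above both → same outcome either way.
Count: 4.

4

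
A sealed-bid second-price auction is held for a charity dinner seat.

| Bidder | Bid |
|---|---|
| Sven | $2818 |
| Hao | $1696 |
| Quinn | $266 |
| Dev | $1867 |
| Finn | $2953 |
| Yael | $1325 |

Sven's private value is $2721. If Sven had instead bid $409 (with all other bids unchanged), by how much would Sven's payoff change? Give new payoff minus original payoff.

$0

The highest bid among the other bidders is $2953; Sven's bid doesn't change that.
Original bid $2818: Sven is not highest (top rival bid is $2953); payoff $0.
Alternative bid $409: Sven is not highest (top rival bid is $2953); payoff $0.
Change in payoff = $0 − ($0) = $0.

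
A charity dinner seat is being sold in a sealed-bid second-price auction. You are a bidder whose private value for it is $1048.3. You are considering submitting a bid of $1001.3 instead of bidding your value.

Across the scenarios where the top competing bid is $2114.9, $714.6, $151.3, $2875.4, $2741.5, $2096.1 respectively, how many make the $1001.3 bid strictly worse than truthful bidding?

0

The deviation hurts exactly when the highest competing bid lies strictly between $1001.3 and $1048.3 — underbidding then forfeits a profitable win.
$2114.9: above both → same outcome either way.
$714.6: below both → same outcome either way.
$151.3: below both → same outcome either way.
$2875.4: above both → same outcome either way.
$2741.5: above both → same outcome either way.
$2096.1: above both → same outcome either way.
Count: 0.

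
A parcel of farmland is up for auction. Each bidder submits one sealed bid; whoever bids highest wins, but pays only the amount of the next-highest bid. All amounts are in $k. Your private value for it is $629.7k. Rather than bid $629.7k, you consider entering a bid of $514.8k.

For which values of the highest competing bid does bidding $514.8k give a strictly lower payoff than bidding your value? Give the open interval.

If the competing bid is below $514.8k, both bids win at the same price — no difference.
If it is above $629.7k, both bids lose — no difference.
If it lies strictly between $514.8k and $629.7k, bidding your value wins at a price below your value (positive payoff) while bidding $514.8k loses (payoff 0).
So the deviation strictly hurts on the open interval ($514.8k, $629.7k).

($514.8k, $629.7k)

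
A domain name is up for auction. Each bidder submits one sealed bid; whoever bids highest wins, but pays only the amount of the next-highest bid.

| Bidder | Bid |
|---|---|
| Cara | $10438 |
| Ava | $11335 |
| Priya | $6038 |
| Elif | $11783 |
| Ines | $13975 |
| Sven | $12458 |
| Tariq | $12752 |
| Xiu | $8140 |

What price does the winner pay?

Highest bid: Ines at $13975, so Ines wins.
Second-highest bid: Tariq at $12752 — that is the price the winner pays.

$12752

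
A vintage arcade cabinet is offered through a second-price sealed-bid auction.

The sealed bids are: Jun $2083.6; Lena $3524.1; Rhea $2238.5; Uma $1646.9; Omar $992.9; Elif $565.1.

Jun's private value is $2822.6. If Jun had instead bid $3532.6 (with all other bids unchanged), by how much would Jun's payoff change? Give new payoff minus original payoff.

The highest bid among the other bidders is $3524.1; Jun's bid doesn't change that.
Original bid $2083.6: Jun is not highest (top rival bid is $3524.1); payoff $0.
Alternative bid $3532.6: Jun is highest, pays the top rival bid $3524.1; payoff $2822.6 − $3524.1 = −$701.5.
Change in payoff = −$701.5 − ($0) = −$701.5.

−$701.5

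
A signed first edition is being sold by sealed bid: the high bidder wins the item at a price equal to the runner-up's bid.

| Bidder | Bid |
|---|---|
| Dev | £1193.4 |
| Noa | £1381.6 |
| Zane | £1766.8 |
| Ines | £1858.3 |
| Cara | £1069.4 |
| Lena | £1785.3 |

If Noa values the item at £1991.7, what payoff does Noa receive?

£0

Highest bid: Ines at £1858.3, so Ines wins.
Second-highest bid: Lena at £1785.3 — that is the price the winner pays.
Noa did not win, so Noa pays nothing and receives nothing: payoff £0.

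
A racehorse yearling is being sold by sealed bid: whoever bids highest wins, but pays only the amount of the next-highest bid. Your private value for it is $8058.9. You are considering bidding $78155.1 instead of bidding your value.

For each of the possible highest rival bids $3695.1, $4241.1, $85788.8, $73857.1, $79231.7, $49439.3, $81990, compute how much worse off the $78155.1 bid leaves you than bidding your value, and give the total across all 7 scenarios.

The deviation costs you only when the competing bid falls strictly between $8058.9 and $78155.1; elsewhere both bids give the same outcome.
$3695.1: outcomes coincide → loss $0.
$4241.1: outcomes coincide → loss $0.
$85788.8: outcomes coincide → loss $0.
$73857.1: truthful payoff $0, deviation payoff −$65798.2 → loss $65798.2.
$79231.7: outcomes coincide → loss $0.
$49439.3: truthful payoff $0, deviation payoff −$41380.4 → loss $41380.4.
$81990: outcomes coincide → loss $0.
Total loss = $65798.2 + $41380.4 = $107178.6.

$107178.6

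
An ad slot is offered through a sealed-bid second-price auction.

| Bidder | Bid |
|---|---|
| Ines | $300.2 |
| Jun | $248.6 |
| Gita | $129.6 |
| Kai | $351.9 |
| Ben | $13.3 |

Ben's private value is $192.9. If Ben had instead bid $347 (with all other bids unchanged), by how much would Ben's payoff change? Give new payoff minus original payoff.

The highest bid among the other bidders is $351.9; Ben's bid doesn't change that.
Original bid $13.3: Ben is not highest (top rival bid is $351.9); payoff $0.
Alternative bid $347: Ben is not highest (top rival bid is $351.9); payoff $0.
Change in payoff = $0 − ($0) = $0.

$0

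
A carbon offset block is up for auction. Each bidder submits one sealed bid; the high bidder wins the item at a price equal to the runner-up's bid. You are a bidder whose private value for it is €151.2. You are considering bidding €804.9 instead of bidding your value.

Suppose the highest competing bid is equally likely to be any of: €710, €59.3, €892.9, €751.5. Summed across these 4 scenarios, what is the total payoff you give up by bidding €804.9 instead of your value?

€1159.1

The deviation costs you only when the competing bid falls strictly between €151.2 and €804.9; elsewhere both bids give the same outcome.
€710: truthful payoff €0, deviation payoff −€558.8 → loss €558.8.
€59.3: outcomes coincide → loss €0.
€892.9: outcomes coincide → loss €0.
€751.5: truthful payoff €0, deviation payoff −€600.3 → loss €600.3.
Total loss = €558.8 + €600.3 = €1159.1.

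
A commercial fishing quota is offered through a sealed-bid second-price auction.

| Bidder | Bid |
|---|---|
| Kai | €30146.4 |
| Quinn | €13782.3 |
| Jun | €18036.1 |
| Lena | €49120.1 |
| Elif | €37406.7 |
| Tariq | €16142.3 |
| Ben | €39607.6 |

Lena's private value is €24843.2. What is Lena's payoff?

Highest bid: Lena at €49120.1, so Lena wins.
Second-highest bid: Ben at €39607.6 — that is the price the winner pays.
Lena's payoff = value − price = €24843.2 − €39607.6 = −€14764.4.

−€14764.4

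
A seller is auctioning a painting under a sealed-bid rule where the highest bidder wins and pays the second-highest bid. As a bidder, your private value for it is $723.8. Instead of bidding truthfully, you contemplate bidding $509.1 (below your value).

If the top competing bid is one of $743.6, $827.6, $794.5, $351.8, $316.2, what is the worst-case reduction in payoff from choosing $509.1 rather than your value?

$743.6: same outcome either way → loss $0.
$827.6: same outcome either way → loss $0.
$794.5: same outcome either way → loss $0.
$351.8: same outcome either way → loss $0.
$316.2: same outcome either way → loss $0.
Maximum loss: $0.

$0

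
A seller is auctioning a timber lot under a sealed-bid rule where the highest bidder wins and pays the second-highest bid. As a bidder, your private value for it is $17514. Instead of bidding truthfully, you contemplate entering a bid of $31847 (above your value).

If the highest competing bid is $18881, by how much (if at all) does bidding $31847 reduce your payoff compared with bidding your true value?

Bidding your value $17514: you lose (since $17514 < $18881). Payoff $0.
Bidding $31847: you win and pay $18881. Payoff $17514 − $18881 = −$1367.
The competing bid $18881 lies between your value and your inflated bid, so overbidding wins an item priced above your value.
Loss from deviating = $0 − (−$1367) = $1367.
Truthful bidding weakly dominates here: raising your bid can only win items priced above your value, and lowering it can only forfeit items priced below.

$1367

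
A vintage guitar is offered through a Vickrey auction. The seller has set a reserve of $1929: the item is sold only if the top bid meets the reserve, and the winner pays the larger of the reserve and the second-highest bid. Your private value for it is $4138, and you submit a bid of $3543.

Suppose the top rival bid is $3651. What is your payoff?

$0

Your bid $3543 is below the highest competing bid $3651, so you lose. Payoff $0.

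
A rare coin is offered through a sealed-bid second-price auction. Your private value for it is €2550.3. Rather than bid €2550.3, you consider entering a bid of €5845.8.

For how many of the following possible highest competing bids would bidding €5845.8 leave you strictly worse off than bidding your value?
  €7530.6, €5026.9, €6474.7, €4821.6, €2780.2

3

The deviation hurts exactly when the highest competing bid lies strictly between €2550.3 and €5845.8 — overbidding then wins at a price above your value.
€7530.6: above both → same outcome either way.
€5026.9: inside the interval → strictly worse (loss €2476.6).
€6474.7: above both → same outcome either way.
€4821.6: inside the interval → strictly worse (loss €2271.3).
€2780.2: inside the interval → strictly worse (loss €229.9).
Count: 3.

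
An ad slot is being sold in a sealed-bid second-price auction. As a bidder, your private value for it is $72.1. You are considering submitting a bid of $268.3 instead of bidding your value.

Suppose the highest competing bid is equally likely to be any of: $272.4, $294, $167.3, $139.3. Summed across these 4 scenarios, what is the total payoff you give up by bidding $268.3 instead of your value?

$162.4

The deviation costs you only when the competing bid falls strictly between $72.1 and $268.3; elsewhere both bids give the same outcome.
$272.4: outcomes coincide → loss $0.
$294: outcomes coincide → loss $0.
$167.3: truthful payoff $0, deviation payoff −$95.2 → loss $95.2.
$139.3: truthful payoff $0, deviation payoff −$67.2 → loss $67.2.
Total loss = $95.2 + $67.2 = $162.4.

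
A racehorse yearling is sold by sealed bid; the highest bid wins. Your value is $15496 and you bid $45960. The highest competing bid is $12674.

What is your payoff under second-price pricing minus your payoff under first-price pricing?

$33286

You have the highest bid, so you win under either rule.
Second-price: pay $12674 → payoff $2822.
First-price: pay your own bid $45960 → payoff −$30464.
Difference = $2822 − (−$30464) = $33286.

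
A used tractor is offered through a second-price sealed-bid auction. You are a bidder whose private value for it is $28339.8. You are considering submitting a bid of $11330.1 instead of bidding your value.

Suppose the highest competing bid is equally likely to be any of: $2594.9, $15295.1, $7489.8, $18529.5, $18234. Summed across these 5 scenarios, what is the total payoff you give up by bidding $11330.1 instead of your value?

The deviation costs you only when the competing bid falls strictly between $11330.1 and $28339.8; elsewhere both bids give the same outcome.
$2594.9: outcomes coincide → loss $0.
$15295.1: truthful payoff $13044.7, deviation payoff $0 → loss $13044.7.
$7489.8: outcomes coincide → loss $0.
$18529.5: truthful payoff $9810.3, deviation payoff $0 → loss $9810.3.
$18234: truthful payoff $10105.8, deviation payoff $0 → loss $10105.8.
Total loss = $13044.7 + $9810.3 + $10105.8 = $32960.8.

$32960.8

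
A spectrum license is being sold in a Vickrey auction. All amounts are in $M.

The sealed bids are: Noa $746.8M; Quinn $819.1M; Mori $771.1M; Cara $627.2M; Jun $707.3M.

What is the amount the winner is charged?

Highest bid: Quinn at $819.1M, so Quinn wins.
Second-highest bid: Mori at $771.1M — that is the price the winner pays.

$771.1M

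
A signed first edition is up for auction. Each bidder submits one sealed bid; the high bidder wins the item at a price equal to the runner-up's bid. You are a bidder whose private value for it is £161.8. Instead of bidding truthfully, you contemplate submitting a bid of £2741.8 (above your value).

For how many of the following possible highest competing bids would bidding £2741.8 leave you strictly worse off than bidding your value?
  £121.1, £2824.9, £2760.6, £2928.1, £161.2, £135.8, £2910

0

The deviation hurts exactly when the highest competing bid lies strictly between £161.8 and £2741.8 — overbidding then wins at a price above your value.
£121.1: below both → same outcome either way.
£2824.9: above both → same outcome either way.
£2760.6: above both → same outcome either way.
£2928.1: above both → same outcome either way.
£161.2: below both → same outcome either way.
£135.8: below both → same outcome either way.
£2910: above both → same outcome either way.
Count: 0.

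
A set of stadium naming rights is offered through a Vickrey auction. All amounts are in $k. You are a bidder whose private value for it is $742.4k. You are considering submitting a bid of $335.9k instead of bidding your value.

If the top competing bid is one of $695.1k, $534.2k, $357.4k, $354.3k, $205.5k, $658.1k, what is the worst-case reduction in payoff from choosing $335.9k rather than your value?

$388.1k

$695.1k: truthful gives $47.3k, deviation gives $0k → loss $47.3k.
$534.2k: truthful gives $208.2k, deviation gives $0k → loss $208.2k.
$357.4k: truthful gives $385k, deviation gives $0k → loss $385k.
$354.3k: truthful gives $388.1k, deviation gives $0k → loss $388.1k.
$205.5k: same outcome either way → loss $0k.
$658.1k: truthful gives $84.3k, deviation gives $0k → loss $84.3k.
Maximum loss: $388.1k.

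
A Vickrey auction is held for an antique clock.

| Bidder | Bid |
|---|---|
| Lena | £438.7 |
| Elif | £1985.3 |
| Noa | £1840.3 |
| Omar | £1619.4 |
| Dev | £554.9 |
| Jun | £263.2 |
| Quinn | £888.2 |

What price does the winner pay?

£1840.3

Highest bid: Elif at £1985.3, so Elif wins.
Second-highest bid: Noa at £1840.3 — that is the price the winner pays.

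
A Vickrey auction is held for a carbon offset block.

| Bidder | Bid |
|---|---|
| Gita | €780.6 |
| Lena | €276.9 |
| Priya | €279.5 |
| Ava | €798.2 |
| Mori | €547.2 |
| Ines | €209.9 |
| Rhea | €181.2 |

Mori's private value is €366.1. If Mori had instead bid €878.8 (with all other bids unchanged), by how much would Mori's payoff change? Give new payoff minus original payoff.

−€432.1

The highest bid among the other bidders is €798.2; Mori's bid doesn't change that.
Original bid €547.2: Mori is not highest (top rival bid is €798.2); payoff €0.
Alternative bid €878.8: Mori is highest, pays the top rival bid €798.2; payoff €366.1 − €798.2 = −€432.1.
Change in payoff = −€432.1 − (€0) = −€432.1.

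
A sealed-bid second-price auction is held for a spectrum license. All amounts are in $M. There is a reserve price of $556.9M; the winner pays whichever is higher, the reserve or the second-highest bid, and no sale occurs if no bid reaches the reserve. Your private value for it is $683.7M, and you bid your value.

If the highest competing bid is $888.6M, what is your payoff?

$0M

Your bid $683.7M is below the highest competing bid $888.6M, so you lose. Payoff $0M.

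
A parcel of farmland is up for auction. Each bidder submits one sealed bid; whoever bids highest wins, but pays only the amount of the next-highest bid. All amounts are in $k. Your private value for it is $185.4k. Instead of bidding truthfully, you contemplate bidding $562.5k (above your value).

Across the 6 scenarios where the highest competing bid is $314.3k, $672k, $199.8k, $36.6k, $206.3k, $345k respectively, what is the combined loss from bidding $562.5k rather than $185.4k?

$323.8k

The deviation costs you only when the competing bid falls strictly between $185.4k and $562.5k; elsewhere both bids give the same outcome.
$314.3k: truthful payoff $0k, deviation payoff −$128.9k → loss $128.9k.
$672k: outcomes coincide → loss $0k.
$199.8k: truthful payoff $0k, deviation payoff −$14.4k → loss $14.4k.
$36.6k: outcomes coincide → loss $0k.
$206.3k: truthful payoff $0k, deviation payoff −$20.9k → loss $20.9k.
$345k: truthful payoff $0k, deviation payoff −$159.6k → loss $159.6k.
Total loss = $128.9k + $14.4k + $20.9k + $159.6k = $323.8k.
Because the price is fixed by the runner-up's bid, deviating from your value can only change a good outcome into a bad one — never the reverse.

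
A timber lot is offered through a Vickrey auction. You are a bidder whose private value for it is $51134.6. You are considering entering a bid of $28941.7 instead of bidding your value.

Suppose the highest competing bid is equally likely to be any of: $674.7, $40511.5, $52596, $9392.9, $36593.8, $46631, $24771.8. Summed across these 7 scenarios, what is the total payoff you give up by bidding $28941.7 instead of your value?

The deviation costs you only when the competing bid falls strictly between $28941.7 and $51134.6; elsewhere both bids give the same outcome.
$674.7: outcomes coincide → loss $0.
$40511.5: truthful payoff $10623.1, deviation payoff $0 → loss $10623.1.
$52596: outcomes coincide → loss $0.
$9392.9: outcomes coincide → loss $0.
$36593.8: truthful payoff $14540.8, deviation payoff $0 → loss $14540.8.
$46631: truthful payoff $4503.6, deviation payoff $0 → loss $4503.6.
$24771.8: outcomes coincide → loss $0.
Total loss = $10623.1 + $14540.8 + $4503.6 = $29667.5.
Because the price is fixed by the runner-up's bid, deviating from your value can only change a good outcome into a bad one — never the reverse.

$29667.5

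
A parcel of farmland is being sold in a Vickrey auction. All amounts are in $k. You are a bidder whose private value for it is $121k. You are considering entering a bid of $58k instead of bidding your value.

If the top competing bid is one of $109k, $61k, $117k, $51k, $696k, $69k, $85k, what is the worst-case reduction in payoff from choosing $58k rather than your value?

$60k

$109k: truthful gives $12k, deviation gives $0k → loss $12k.
$61k: truthful gives $60k, deviation gives $0k → loss $60k.
$117k: truthful gives $4k, deviation gives $0k → loss $4k.
$51k: same outcome either way → loss $0k.
$696k: same outcome either way → loss $0k.
$69k: truthful gives $52k, deviation gives $0k → loss $52k.
$85k: truthful gives $36k, deviation gives $0k → loss $36k.
Maximum loss: $60k.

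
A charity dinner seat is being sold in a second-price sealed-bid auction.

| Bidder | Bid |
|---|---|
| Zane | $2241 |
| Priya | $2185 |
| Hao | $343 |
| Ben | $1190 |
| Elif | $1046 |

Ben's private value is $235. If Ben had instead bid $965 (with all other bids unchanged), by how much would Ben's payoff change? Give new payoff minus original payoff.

$0

The highest bid among the other bidders is $2241; Ben's bid doesn't change that.
Original bid $1190: Ben is not highest (top rival bid is $2241); payoff $0.
Alternative bid $965: Ben is not highest (top rival bid is $2241); payoff $0.
Change in payoff = $0 − ($0) = $0.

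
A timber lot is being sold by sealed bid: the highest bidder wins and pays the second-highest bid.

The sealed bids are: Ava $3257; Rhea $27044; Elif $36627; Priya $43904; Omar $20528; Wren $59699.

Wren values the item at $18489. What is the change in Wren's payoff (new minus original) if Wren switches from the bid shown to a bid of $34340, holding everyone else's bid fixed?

The highest bid among the other bidders is $43904; Wren's bid doesn't change that.
Original bid $59699: Wren is highest, pays the top rival bid $43904; payoff $18489 − $43904 = −$25415.
Alternative bid $34340: Wren is not highest (top rival bid is $43904); payoff $0.
Change in payoff = $0 − (−$25415) = $25415.

$25415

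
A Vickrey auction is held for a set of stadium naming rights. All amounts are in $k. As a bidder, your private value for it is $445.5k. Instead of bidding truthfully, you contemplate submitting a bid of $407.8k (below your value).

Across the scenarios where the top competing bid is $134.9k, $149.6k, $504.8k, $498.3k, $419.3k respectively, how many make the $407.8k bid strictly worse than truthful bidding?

The deviation hurts exactly when the highest competing bid lies strictly between $407.8k and $445.5k — underbidding then forfeits a profitable win.
$134.9k: below both → same outcome either way.
$149.6k: below both → same outcome either way.
$504.8k: above both → same outcome either way.
$498.3k: above both → same outcome either way.
$419.3k: inside the interval → strictly worse (loss $26.2k).
Count: 1.

1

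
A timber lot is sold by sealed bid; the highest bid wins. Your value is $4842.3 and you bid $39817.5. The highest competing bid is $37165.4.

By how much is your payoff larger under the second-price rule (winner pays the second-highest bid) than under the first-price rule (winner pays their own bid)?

$2652.1

You have the highest bid, so you win under either rule.
Second-price: pay $37165.4 → payoff −$32323.1.
First-price: pay your own bid $39817.5 → payoff −$34975.2.
Difference = −$32323.1 − (−$34975.2) = $2652.1.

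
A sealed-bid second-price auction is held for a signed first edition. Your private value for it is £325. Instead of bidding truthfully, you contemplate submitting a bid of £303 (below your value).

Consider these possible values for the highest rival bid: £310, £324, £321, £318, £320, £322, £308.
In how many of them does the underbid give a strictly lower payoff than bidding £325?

7

The deviation hurts exactly when the highest competing bid lies strictly between £303 and £325 — underbidding then forfeits a profitable win.
£310: inside the interval → strictly worse (loss £15).
£324: inside the interval → strictly worse (loss £1).
£321: inside the interval → strictly worse (loss £4).
£318: inside the interval → strictly worse (loss £7).
£320: inside the interval → strictly worse (loss £5).
£322: inside the interval → strictly worse (loss £3).
£308: inside the interval → strictly worse (loss £17).
Count: 7.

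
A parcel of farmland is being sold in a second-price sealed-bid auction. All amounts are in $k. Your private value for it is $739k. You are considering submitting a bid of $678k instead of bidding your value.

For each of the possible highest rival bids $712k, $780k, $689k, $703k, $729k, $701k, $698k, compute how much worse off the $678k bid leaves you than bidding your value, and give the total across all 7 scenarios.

The deviation costs you only when the competing bid falls strictly between $678k and $739k; elsewhere both bids give the same outcome.
$712k: truthful payoff $27k, deviation payoff $0k → loss $27k.
$780k: outcomes coincide → loss $0k.
$689k: truthful payoff $50k, deviation payoff $0k → loss $50k.
$703k: truthful payoff $36k, deviation payoff $0k → loss $36k.
$729k: truthful payoff $10k, deviation payoff $0k → loss $10k.
$701k: truthful payoff $38k, deviation payoff $0k → loss $38k.
$698k: truthful payoff $41k, deviation payoff $0k → loss $41k.
Total loss = $27k + $50k + $36k + $10k + $38k + $41k = $202k.

$202k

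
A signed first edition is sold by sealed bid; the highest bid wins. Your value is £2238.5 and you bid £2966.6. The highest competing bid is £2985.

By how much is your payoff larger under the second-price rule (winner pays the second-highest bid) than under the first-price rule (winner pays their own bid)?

Your bid £2966.6 is below £2985, so you lose under either rule.
Payoff is £0 in both cases; difference = £0.

£0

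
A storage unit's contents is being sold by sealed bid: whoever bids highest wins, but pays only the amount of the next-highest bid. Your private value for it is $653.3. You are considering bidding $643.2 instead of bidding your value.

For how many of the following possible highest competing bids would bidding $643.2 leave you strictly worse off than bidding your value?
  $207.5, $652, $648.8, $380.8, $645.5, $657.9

3

The deviation hurts exactly when the highest competing bid lies strictly between $643.2 and $653.3 — underbidding then forfeits a profitable win.
$207.5: below both → same outcome either way.
$652: inside the interval → strictly worse (loss $1.3).
$648.8: inside the interval → strictly worse (loss $4.5).
$380.8: below both → same outcome either way.
$645.5: inside the interval → strictly worse (loss $7.8).
$657.9: above both → same outcome either way.
Count: 3.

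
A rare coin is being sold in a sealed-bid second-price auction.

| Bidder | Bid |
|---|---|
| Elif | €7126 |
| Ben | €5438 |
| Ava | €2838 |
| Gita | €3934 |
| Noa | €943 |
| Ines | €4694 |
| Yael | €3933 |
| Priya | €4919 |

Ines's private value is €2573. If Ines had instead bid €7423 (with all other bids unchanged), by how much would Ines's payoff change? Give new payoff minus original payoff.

The highest bid among the other bidders is €7126; Ines's bid doesn't change that.
Original bid €4694: Ines is not highest (top rival bid is €7126); payoff €0.
Alternative bid €7423: Ines is highest, pays the top rival bid €7126; payoff €2573 − €7126 = −€4553.
Change in payoff = −€4553 − (€0) = −€4553.

−€4553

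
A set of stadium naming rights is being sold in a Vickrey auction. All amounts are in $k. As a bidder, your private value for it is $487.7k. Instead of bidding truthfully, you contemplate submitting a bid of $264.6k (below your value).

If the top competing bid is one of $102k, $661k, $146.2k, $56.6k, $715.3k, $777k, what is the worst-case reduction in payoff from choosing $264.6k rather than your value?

$102k: same outcome either way → loss $0k.
$661k: same outcome either way → loss $0k.
$146.2k: same outcome either way → loss $0k.
$56.6k: same outcome either way → loss $0k.
$715.3k: same outcome either way → loss $0k.
$777k: same outcome either way → loss $0k.
Maximum loss: $0k.

$0k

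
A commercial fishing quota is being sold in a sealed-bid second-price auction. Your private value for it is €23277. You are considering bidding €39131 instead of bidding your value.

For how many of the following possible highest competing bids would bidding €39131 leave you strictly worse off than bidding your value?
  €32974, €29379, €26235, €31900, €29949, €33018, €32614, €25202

The deviation hurts exactly when the highest competing bid lies strictly between €23277 and €39131 — overbidding then wins at a price above your value.
€32974: inside the interval → strictly worse (loss €9697).
€29379: inside the interval → strictly worse (loss €6102).
€26235: inside the interval → strictly worse (loss €2958).
€31900: inside the interval → strictly worse (loss €8623).
€29949: inside the interval → strictly worse (loss €6672).
€33018: inside the interval → strictly worse (loss €9741).
€32614: inside the interval → strictly worse (loss €9337).
€25202: inside the interval → strictly worse (loss €1925).
Count: 8.

8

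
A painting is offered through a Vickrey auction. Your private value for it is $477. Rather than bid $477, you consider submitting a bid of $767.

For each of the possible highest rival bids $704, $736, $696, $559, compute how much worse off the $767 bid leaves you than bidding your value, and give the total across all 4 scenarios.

$787

The deviation costs you only when the competing bid falls strictly between $477 and $767; elsewhere both bids give the same outcome.
$704: truthful payoff $0, deviation payoff −$227 → loss $227.
$736: truthful payoff $0, deviation payoff −$259 → loss $259.
$696: truthful payoff $0, deviation payoff −$219 → loss $219.
$559: truthful payoff $0, deviation payoff −$82 → loss $82.
Total loss = $227 + $259 + $219 + $82 = $787.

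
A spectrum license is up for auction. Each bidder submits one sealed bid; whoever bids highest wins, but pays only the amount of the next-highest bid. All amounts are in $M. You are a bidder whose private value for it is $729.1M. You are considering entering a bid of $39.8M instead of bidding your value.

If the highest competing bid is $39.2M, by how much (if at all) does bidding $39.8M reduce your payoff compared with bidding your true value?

$0M

Bidding your value $729.1M: you win (since $729.1M > $39.2M) and pay $39.2M. Payoff $689.9M.
Bidding $39.8M: you win and pay $39.2M. Payoff $729.1M − $39.2M = $689.9M.
Difference = $689.9M − $689.9M = $0M; both bids lead to the same outcome because the competing bid is below both your value and your alternative bid.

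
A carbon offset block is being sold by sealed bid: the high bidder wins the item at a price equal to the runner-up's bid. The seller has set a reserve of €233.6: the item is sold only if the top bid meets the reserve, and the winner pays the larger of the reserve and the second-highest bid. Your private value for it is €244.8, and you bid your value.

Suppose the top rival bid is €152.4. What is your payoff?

€11.2

Your bid €244.8 is the highest and exceeds the reserve.
Price = max(second-highest bid, reserve) = max(€152.4, €233.6) = €233.6.
Payoff = €244.8 − €233.6 = €11.2.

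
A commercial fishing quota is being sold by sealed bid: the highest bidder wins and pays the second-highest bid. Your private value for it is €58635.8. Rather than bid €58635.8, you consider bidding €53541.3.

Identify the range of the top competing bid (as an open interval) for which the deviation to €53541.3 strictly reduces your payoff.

If the competing bid is below €53541.3, both bids win at the same price — no difference.
If it is above €58635.8, both bids lose — no difference.
If it lies strictly between €53541.3 and €58635.8, bidding your value wins at a price below your value (positive payoff) while bidding €53541.3 loses (payoff 0).
So the deviation strictly hurts on the open interval (€53541.3, €58635.8).

(€53541.3, €58635.8)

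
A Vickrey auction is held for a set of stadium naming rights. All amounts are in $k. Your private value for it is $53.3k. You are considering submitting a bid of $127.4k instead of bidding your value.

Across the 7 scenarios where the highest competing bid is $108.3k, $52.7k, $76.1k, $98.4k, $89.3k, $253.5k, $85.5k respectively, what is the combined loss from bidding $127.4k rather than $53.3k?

$191.1k

The deviation costs you only when the competing bid falls strictly between $53.3k and $127.4k; elsewhere both bids give the same outcome.
$108.3k: truthful payoff $0k, deviation payoff −$55k → loss $55k.
$52.7k: outcomes coincide → loss $0k.
$76.1k: truthful payoff $0k, deviation payoff −$22.8k → loss $22.8k.
$98.4k: truthful payoff $0k, deviation payoff −$45.1k → loss $45.1k.
$89.3k: truthful payoff $0k, deviation payoff −$36k → loss $36k.
$253.5k: outcomes coincide → loss $0k.
$85.5k: truthful payoff $0k, deviation payoff −$32.2k → loss $32.2k.
Total loss = $55k + $22.8k + $45.1k + $36k + $32.2k = $191.1k.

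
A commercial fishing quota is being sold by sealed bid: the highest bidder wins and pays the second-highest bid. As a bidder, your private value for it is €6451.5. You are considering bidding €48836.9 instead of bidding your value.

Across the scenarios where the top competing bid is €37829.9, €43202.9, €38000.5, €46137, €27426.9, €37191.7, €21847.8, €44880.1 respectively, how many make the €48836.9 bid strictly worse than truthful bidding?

8

The deviation hurts exactly when the highest competing bid lies strictly between €6451.5 and €48836.9 — overbidding then wins at a price above your value.
€37829.9: inside the interval → strictly worse (loss €31378.4).
€43202.9: inside the interval → strictly worse (loss €36751.4).
€38000.5: inside the interval → strictly worse (loss €31549).
€46137: inside the interval → strictly worse (loss €39685.5).
€27426.9: inside the interval → strictly worse (loss €20975.4).
€37191.7: inside the interval → strictly worse (loss €30740.2).
€21847.8: inside the interval → strictly worse (loss €15396.3).
€44880.1: inside the interval → strictly worse (loss €38428.6).
Count: 8.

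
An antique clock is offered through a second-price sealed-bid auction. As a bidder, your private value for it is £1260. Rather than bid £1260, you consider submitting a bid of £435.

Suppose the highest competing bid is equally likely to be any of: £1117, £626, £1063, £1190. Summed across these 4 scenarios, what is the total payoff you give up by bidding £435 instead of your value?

The deviation costs you only when the competing bid falls strictly between £435 and £1260; elsewhere both bids give the same outcome.
£1117: truthful payoff £143, deviation payoff £0 → loss £143.
£626: truthful payoff £634, deviation payoff £0 → loss £634.
£1063: truthful payoff £197, deviation payoff £0 → loss £197.
£1190: truthful payoff £70, deviation payoff £0 → loss £70.
Total loss = £143 + £634 + £197 + £70 = £1044.
In a second-price auction your bid sets only whether you win, not what you pay, so bidding your true value is weakly dominant.

£1044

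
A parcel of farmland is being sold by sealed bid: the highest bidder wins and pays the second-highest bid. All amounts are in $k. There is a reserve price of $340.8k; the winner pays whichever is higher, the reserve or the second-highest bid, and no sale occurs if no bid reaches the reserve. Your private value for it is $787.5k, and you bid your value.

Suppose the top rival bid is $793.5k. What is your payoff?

Your bid $787.5k is below the highest competing bid $793.5k, so you lose. Payoff $0k.

$0k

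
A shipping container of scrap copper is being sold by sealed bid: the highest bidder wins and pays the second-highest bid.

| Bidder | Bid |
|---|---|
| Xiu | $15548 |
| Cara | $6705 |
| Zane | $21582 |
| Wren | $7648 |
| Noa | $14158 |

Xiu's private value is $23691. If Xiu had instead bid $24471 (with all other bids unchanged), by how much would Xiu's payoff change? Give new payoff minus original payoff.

The highest bid among the other bidders is $21582; Xiu's bid doesn't change that.
Original bid $15548: Xiu is not highest (top rival bid is $21582); payoff $0.
Alternative bid $24471: Xiu is highest, pays the top rival bid $21582; payoff $23691 − $21582 = $2109.
Change in payoff = $2109 − ($0) = $2109.

$2109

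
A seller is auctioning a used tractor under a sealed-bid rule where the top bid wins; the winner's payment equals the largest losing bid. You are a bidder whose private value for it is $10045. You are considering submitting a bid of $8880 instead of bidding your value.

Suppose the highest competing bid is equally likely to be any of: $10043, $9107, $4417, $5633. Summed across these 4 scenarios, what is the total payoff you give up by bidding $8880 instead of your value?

$940

The deviation costs you only when the competing bid falls strictly between $8880 and $10045; elsewhere both bids give the same outcome.
$10043: truthful payoff $2, deviation payoff $0 → loss $2.
$9107: truthful payoff $938, deviation payoff $0 → loss $938.
$4417: outcomes coincide → loss $0.
$5633: outcomes coincide → loss $0.
Total loss = $2 + $938 = $940.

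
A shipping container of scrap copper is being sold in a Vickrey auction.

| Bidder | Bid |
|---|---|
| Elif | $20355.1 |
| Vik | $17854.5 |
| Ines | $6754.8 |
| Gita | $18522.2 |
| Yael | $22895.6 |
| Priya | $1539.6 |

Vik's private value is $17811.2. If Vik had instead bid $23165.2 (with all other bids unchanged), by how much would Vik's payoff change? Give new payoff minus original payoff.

The highest bid among the other bidders is $22895.6; Vik's bid doesn't change that.
Original bid $17854.5: Vik is not highest (top rival bid is $22895.6); payoff $0.
Alternative bid $23165.2: Vik is highest, pays the top rival bid $22895.6; payoff $17811.2 − $22895.6 = −$5084.4.
Change in payoff = −$5084.4 − ($0) = −$5084.4.

−$5084.4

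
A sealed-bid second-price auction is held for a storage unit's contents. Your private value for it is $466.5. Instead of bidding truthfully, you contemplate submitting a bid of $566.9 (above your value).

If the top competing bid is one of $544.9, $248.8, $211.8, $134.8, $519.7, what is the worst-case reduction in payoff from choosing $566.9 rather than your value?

$544.9: truthful gives $0, deviation gives −$78.4 → loss $78.4.
$248.8: same outcome either way → loss $0.
$211.8: same outcome either way → loss $0.
$134.8: same outcome either way → loss $0.
$519.7: truthful gives $0, deviation gives −$53.2 → loss $53.2.
Maximum loss: $78.4.

$78.4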